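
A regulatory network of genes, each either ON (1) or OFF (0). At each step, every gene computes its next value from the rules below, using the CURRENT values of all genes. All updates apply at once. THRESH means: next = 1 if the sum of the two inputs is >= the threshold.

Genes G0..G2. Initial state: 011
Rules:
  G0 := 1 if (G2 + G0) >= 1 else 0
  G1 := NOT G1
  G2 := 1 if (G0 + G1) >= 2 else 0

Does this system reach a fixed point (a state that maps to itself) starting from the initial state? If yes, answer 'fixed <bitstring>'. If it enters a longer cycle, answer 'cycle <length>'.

Step 0: 011
Step 1: G0=(1+0>=1)=1 G1=NOT G1=NOT 1=0 G2=(0+1>=2)=0 -> 100
Step 2: G0=(0+1>=1)=1 G1=NOT G1=NOT 0=1 G2=(1+0>=2)=0 -> 110
Step 3: G0=(0+1>=1)=1 G1=NOT G1=NOT 1=0 G2=(1+1>=2)=1 -> 101
Step 4: G0=(1+1>=1)=1 G1=NOT G1=NOT 0=1 G2=(1+0>=2)=0 -> 110
Cycle of length 2 starting at step 2 -> no fixed point

Answer: cycle 2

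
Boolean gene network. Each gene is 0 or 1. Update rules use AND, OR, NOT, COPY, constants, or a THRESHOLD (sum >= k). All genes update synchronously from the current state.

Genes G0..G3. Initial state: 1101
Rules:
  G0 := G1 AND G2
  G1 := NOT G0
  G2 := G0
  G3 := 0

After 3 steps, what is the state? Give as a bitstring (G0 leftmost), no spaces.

Step 1: G0=G1&G2=1&0=0 G1=NOT G0=NOT 1=0 G2=G0=1 G3=0(const) -> 0010
Step 2: G0=G1&G2=0&1=0 G1=NOT G0=NOT 0=1 G2=G0=0 G3=0(const) -> 0100
Step 3: G0=G1&G2=1&0=0 G1=NOT G0=NOT 0=1 G2=G0=0 G3=0(const) -> 0100

0100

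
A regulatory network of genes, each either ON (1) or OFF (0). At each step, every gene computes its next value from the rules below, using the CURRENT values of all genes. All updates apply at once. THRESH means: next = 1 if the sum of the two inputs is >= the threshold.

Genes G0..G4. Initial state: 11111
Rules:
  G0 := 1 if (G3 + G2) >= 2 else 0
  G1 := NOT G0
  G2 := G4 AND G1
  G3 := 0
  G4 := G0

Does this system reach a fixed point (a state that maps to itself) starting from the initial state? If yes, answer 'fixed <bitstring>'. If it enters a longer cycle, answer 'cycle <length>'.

Answer: fixed 01000

Derivation:
Step 0: 11111
Step 1: G0=(1+1>=2)=1 G1=NOT G0=NOT 1=0 G2=G4&G1=1&1=1 G3=0(const) G4=G0=1 -> 10101
Step 2: G0=(0+1>=2)=0 G1=NOT G0=NOT 1=0 G2=G4&G1=1&0=0 G3=0(const) G4=G0=1 -> 00001
Step 3: G0=(0+0>=2)=0 G1=NOT G0=NOT 0=1 G2=G4&G1=1&0=0 G3=0(const) G4=G0=0 -> 01000
Step 4: G0=(0+0>=2)=0 G1=NOT G0=NOT 0=1 G2=G4&G1=0&1=0 G3=0(const) G4=G0=0 -> 01000
Fixed point reached at step 3: 01000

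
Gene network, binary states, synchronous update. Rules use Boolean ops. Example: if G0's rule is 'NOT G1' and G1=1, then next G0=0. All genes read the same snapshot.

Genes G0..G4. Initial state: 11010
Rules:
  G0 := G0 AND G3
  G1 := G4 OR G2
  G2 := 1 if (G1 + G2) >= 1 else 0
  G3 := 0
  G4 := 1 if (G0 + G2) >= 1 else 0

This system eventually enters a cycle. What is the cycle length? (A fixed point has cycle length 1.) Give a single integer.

Step 0: 11010
Step 1: G0=G0&G3=1&1=1 G1=G4|G2=0|0=0 G2=(1+0>=1)=1 G3=0(const) G4=(1+0>=1)=1 -> 10101
Step 2: G0=G0&G3=1&0=0 G1=G4|G2=1|1=1 G2=(0+1>=1)=1 G3=0(const) G4=(1+1>=1)=1 -> 01101
Step 3: G0=G0&G3=0&0=0 G1=G4|G2=1|1=1 G2=(1+1>=1)=1 G3=0(const) G4=(0+1>=1)=1 -> 01101
State from step 3 equals state from step 2 -> cycle length 1

Answer: 1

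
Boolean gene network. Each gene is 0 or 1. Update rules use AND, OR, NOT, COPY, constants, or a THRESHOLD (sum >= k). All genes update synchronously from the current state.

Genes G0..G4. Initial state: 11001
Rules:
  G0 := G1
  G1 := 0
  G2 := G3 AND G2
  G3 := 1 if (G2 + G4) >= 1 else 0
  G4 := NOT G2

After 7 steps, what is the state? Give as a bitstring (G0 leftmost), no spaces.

Step 1: G0=G1=1 G1=0(const) G2=G3&G2=0&0=0 G3=(0+1>=1)=1 G4=NOT G2=NOT 0=1 -> 10011
Step 2: G0=G1=0 G1=0(const) G2=G3&G2=1&0=0 G3=(0+1>=1)=1 G4=NOT G2=NOT 0=1 -> 00011
Step 3: G0=G1=0 G1=0(const) G2=G3&G2=1&0=0 G3=(0+1>=1)=1 G4=NOT G2=NOT 0=1 -> 00011
Step 4: G0=G1=0 G1=0(const) G2=G3&G2=1&0=0 G3=(0+1>=1)=1 G4=NOT G2=NOT 0=1 -> 00011
Step 5: G0=G1=0 G1=0(const) G2=G3&G2=1&0=0 G3=(0+1>=1)=1 G4=NOT G2=NOT 0=1 -> 00011
Step 6: G0=G1=0 G1=0(const) G2=G3&G2=1&0=0 G3=(0+1>=1)=1 G4=NOT G2=NOT 0=1 -> 00011
Step 7: G0=G1=0 G1=0(const) G2=G3&G2=1&0=0 G3=(0+1>=1)=1 G4=NOT G2=NOT 0=1 -> 00011

00011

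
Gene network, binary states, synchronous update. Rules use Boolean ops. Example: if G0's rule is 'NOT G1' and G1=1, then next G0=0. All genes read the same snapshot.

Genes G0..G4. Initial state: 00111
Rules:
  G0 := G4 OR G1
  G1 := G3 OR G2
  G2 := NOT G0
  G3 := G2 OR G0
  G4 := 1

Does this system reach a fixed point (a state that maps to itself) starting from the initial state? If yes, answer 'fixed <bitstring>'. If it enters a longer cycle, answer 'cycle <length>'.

Step 0: 00111
Step 1: G0=G4|G1=1|0=1 G1=G3|G2=1|1=1 G2=NOT G0=NOT 0=1 G3=G2|G0=1|0=1 G4=1(const) -> 11111
Step 2: G0=G4|G1=1|1=1 G1=G3|G2=1|1=1 G2=NOT G0=NOT 1=0 G3=G2|G0=1|1=1 G4=1(const) -> 11011
Step 3: G0=G4|G1=1|1=1 G1=G3|G2=1|0=1 G2=NOT G0=NOT 1=0 G3=G2|G0=0|1=1 G4=1(const) -> 11011
Fixed point reached at step 2: 11011

Answer: fixed 11011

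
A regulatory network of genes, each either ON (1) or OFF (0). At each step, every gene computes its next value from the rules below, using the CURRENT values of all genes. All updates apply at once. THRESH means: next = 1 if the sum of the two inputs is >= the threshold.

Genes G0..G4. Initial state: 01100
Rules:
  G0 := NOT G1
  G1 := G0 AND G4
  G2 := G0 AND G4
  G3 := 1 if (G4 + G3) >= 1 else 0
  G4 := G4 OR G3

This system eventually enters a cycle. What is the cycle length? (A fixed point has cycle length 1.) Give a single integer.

Answer: 1

Derivation:
Step 0: 01100
Step 1: G0=NOT G1=NOT 1=0 G1=G0&G4=0&0=0 G2=G0&G4=0&0=0 G3=(0+0>=1)=0 G4=G4|G3=0|0=0 -> 00000
Step 2: G0=NOT G1=NOT 0=1 G1=G0&G4=0&0=0 G2=G0&G4=0&0=0 G3=(0+0>=1)=0 G4=G4|G3=0|0=0 -> 10000
Step 3: G0=NOT G1=NOT 0=1 G1=G0&G4=1&0=0 G2=G0&G4=1&0=0 G3=(0+0>=1)=0 G4=G4|G3=0|0=0 -> 10000
State from step 3 equals state from step 2 -> cycle length 1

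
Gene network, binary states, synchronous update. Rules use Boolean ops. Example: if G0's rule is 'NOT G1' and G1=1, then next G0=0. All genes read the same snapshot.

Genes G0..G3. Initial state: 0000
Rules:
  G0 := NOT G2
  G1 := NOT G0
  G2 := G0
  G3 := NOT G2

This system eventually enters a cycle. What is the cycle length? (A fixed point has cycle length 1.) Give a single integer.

Answer: 4

Derivation:
Step 0: 0000
Step 1: G0=NOT G2=NOT 0=1 G1=NOT G0=NOT 0=1 G2=G0=0 G3=NOT G2=NOT 0=1 -> 1101
Step 2: G0=NOT G2=NOT 0=1 G1=NOT G0=NOT 1=0 G2=G0=1 G3=NOT G2=NOT 0=1 -> 1011
Step 3: G0=NOT G2=NOT 1=0 G1=NOT G0=NOT 1=0 G2=G0=1 G3=NOT G2=NOT 1=0 -> 0010
Step 4: G0=NOT G2=NOT 1=0 G1=NOT G0=NOT 0=1 G2=G0=0 G3=NOT G2=NOT 1=0 -> 0100
Step 5: G0=NOT G2=NOT 0=1 G1=NOT G0=NOT 0=1 G2=G0=0 G3=NOT G2=NOT 0=1 -> 1101
State from step 5 equals state from step 1 -> cycle length 4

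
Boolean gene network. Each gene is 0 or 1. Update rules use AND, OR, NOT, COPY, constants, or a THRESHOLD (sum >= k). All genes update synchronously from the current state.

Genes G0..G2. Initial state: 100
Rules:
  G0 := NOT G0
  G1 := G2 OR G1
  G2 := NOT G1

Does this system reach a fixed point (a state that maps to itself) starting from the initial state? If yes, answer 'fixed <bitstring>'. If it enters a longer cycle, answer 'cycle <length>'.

Answer: cycle 2

Derivation:
Step 0: 100
Step 1: G0=NOT G0=NOT 1=0 G1=G2|G1=0|0=0 G2=NOT G1=NOT 0=1 -> 001
Step 2: G0=NOT G0=NOT 0=1 G1=G2|G1=1|0=1 G2=NOT G1=NOT 0=1 -> 111
Step 3: G0=NOT G0=NOT 1=0 G1=G2|G1=1|1=1 G2=NOT G1=NOT 1=0 -> 010
Step 4: G0=NOT G0=NOT 0=1 G1=G2|G1=0|1=1 G2=NOT G1=NOT 1=0 -> 110
Step 5: G0=NOT G0=NOT 1=0 G1=G2|G1=0|1=1 G2=NOT G1=NOT 1=0 -> 010
Cycle of length 2 starting at step 3 -> no fixed point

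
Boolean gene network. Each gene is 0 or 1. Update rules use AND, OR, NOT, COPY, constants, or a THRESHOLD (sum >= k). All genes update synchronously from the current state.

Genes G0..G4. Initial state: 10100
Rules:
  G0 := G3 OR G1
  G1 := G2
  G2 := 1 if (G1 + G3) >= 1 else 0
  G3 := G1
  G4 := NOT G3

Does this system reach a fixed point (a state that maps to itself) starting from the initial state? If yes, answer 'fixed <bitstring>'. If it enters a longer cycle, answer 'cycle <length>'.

Step 0: 10100
Step 1: G0=G3|G1=0|0=0 G1=G2=1 G2=(0+0>=1)=0 G3=G1=0 G4=NOT G3=NOT 0=1 -> 01001
Step 2: G0=G3|G1=0|1=1 G1=G2=0 G2=(1+0>=1)=1 G3=G1=1 G4=NOT G3=NOT 0=1 -> 10111
Step 3: G0=G3|G1=1|0=1 G1=G2=1 G2=(0+1>=1)=1 G3=G1=0 G4=NOT G3=NOT 1=0 -> 11100
Step 4: G0=G3|G1=0|1=1 G1=G2=1 G2=(1+0>=1)=1 G3=G1=1 G4=NOT G3=NOT 0=1 -> 11111
Step 5: G0=G3|G1=1|1=1 G1=G2=1 G2=(1+1>=1)=1 G3=G1=1 G4=NOT G3=NOT 1=0 -> 11110
Step 6: G0=G3|G1=1|1=1 G1=G2=1 G2=(1+1>=1)=1 G3=G1=1 G4=NOT G3=NOT 1=0 -> 11110
Fixed point reached at step 5: 11110

Answer: fixed 11110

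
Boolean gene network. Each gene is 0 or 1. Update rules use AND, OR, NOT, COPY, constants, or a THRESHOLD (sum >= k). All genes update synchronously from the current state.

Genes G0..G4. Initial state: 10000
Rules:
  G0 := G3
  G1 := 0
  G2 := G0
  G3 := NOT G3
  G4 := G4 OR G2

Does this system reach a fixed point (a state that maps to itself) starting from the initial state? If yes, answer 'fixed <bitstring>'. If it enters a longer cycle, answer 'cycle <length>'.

Answer: cycle 2

Derivation:
Step 0: 10000
Step 1: G0=G3=0 G1=0(const) G2=G0=1 G3=NOT G3=NOT 0=1 G4=G4|G2=0|0=0 -> 00110
Step 2: G0=G3=1 G1=0(const) G2=G0=0 G3=NOT G3=NOT 1=0 G4=G4|G2=0|1=1 -> 10001
Step 3: G0=G3=0 G1=0(const) G2=G0=1 G3=NOT G3=NOT 0=1 G4=G4|G2=1|0=1 -> 00111
Step 4: G0=G3=1 G1=0(const) G2=G0=0 G3=NOT G3=NOT 1=0 G4=G4|G2=1|1=1 -> 10001
Cycle of length 2 starting at step 2 -> no fixed point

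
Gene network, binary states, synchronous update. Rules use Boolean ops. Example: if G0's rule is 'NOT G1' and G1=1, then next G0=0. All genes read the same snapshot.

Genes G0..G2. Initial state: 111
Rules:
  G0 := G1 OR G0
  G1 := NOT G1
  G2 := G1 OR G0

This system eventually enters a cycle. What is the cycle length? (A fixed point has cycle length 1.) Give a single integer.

Answer: 2

Derivation:
Step 0: 111
Step 1: G0=G1|G0=1|1=1 G1=NOT G1=NOT 1=0 G2=G1|G0=1|1=1 -> 101
Step 2: G0=G1|G0=0|1=1 G1=NOT G1=NOT 0=1 G2=G1|G0=0|1=1 -> 111
State from step 2 equals state from step 0 -> cycle length 2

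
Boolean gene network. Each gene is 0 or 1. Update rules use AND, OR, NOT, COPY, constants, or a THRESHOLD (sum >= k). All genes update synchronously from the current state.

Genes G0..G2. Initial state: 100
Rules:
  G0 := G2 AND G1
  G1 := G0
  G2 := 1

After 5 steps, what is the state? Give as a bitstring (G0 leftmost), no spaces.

Step 1: G0=G2&G1=0&0=0 G1=G0=1 G2=1(const) -> 011
Step 2: G0=G2&G1=1&1=1 G1=G0=0 G2=1(const) -> 101
Step 3: G0=G2&G1=1&0=0 G1=G0=1 G2=1(const) -> 011
Step 4: G0=G2&G1=1&1=1 G1=G0=0 G2=1(const) -> 101
Step 5: G0=G2&G1=1&0=0 G1=G0=1 G2=1(const) -> 011

011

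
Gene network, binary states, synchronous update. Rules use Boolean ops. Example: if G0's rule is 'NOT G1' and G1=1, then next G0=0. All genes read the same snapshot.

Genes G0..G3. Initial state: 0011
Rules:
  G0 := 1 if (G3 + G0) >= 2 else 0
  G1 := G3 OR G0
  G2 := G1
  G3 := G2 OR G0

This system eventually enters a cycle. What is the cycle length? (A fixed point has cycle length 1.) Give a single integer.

Answer: 3

Derivation:
Step 0: 0011
Step 1: G0=(1+0>=2)=0 G1=G3|G0=1|0=1 G2=G1=0 G3=G2|G0=1|0=1 -> 0101
Step 2: G0=(1+0>=2)=0 G1=G3|G0=1|0=1 G2=G1=1 G3=G2|G0=0|0=0 -> 0110
Step 3: G0=(0+0>=2)=0 G1=G3|G0=0|0=0 G2=G1=1 G3=G2|G0=1|0=1 -> 0011
State from step 3 equals state from step 0 -> cycle length 3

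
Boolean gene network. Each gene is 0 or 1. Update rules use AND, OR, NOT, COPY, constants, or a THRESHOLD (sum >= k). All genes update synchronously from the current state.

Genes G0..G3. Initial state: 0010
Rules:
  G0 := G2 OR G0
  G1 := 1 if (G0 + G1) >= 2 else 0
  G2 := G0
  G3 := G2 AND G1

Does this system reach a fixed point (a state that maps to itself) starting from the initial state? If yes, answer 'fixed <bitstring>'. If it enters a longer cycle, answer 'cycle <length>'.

Step 0: 0010
Step 1: G0=G2|G0=1|0=1 G1=(0+0>=2)=0 G2=G0=0 G3=G2&G1=1&0=0 -> 1000
Step 2: G0=G2|G0=0|1=1 G1=(1+0>=2)=0 G2=G0=1 G3=G2&G1=0&0=0 -> 1010
Step 3: G0=G2|G0=1|1=1 G1=(1+0>=2)=0 G2=G0=1 G3=G2&G1=1&0=0 -> 1010
Fixed point reached at step 2: 1010

Answer: fixed 1010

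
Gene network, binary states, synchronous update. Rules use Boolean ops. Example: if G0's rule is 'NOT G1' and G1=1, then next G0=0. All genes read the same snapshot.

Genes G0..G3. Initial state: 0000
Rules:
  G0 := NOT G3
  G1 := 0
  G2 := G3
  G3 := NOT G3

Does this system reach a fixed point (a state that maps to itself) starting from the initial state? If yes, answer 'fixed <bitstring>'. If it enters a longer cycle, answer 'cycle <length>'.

Step 0: 0000
Step 1: G0=NOT G3=NOT 0=1 G1=0(const) G2=G3=0 G3=NOT G3=NOT 0=1 -> 1001
Step 2: G0=NOT G3=NOT 1=0 G1=0(const) G2=G3=1 G3=NOT G3=NOT 1=0 -> 0010
Step 3: G0=NOT G3=NOT 0=1 G1=0(const) G2=G3=0 G3=NOT G3=NOT 0=1 -> 1001
Cycle of length 2 starting at step 1 -> no fixed point

Answer: cycle 2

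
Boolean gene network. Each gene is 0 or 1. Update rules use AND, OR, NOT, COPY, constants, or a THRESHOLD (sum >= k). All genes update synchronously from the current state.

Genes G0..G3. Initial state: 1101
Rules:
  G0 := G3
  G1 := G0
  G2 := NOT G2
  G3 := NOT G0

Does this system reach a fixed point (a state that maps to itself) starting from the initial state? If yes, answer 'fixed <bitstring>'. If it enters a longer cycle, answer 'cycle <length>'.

Answer: cycle 4

Derivation:
Step 0: 1101
Step 1: G0=G3=1 G1=G0=1 G2=NOT G2=NOT 0=1 G3=NOT G0=NOT 1=0 -> 1110
Step 2: G0=G3=0 G1=G0=1 G2=NOT G2=NOT 1=0 G3=NOT G0=NOT 1=0 -> 0100
Step 3: G0=G3=0 G1=G0=0 G2=NOT G2=NOT 0=1 G3=NOT G0=NOT 0=1 -> 0011
Step 4: G0=G3=1 G1=G0=0 G2=NOT G2=NOT 1=0 G3=NOT G0=NOT 0=1 -> 1001
Step 5: G0=G3=1 G1=G0=1 G2=NOT G2=NOT 0=1 G3=NOT G0=NOT 1=0 -> 1110
Cycle of length 4 starting at step 1 -> no fixed point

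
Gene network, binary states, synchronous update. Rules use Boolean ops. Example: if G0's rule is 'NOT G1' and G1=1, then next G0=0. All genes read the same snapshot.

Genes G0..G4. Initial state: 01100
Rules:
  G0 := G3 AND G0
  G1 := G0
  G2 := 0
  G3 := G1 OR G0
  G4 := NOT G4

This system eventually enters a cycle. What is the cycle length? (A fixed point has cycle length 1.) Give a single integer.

Step 0: 01100
Step 1: G0=G3&G0=0&0=0 G1=G0=0 G2=0(const) G3=G1|G0=1|0=1 G4=NOT G4=NOT 0=1 -> 00011
Step 2: G0=G3&G0=1&0=0 G1=G0=0 G2=0(const) G3=G1|G0=0|0=0 G4=NOT G4=NOT 1=0 -> 00000
Step 3: G0=G3&G0=0&0=0 G1=G0=0 G2=0(const) G3=G1|G0=0|0=0 G4=NOT G4=NOT 0=1 -> 00001
Step 4: G0=G3&G0=0&0=0 G1=G0=0 G2=0(const) G3=G1|G0=0|0=0 G4=NOT G4=NOT 1=0 -> 00000
State from step 4 equals state from step 2 -> cycle length 2

Answer: 2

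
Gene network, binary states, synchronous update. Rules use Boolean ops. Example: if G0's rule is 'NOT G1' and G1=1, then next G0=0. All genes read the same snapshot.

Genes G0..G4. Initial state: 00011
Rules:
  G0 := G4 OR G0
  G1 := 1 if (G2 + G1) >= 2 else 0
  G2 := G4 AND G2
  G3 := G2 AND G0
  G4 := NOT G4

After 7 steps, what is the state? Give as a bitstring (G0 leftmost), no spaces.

Step 1: G0=G4|G0=1|0=1 G1=(0+0>=2)=0 G2=G4&G2=1&0=0 G3=G2&G0=0&0=0 G4=NOT G4=NOT 1=0 -> 10000
Step 2: G0=G4|G0=0|1=1 G1=(0+0>=2)=0 G2=G4&G2=0&0=0 G3=G2&G0=0&1=0 G4=NOT G4=NOT 0=1 -> 10001
Step 3: G0=G4|G0=1|1=1 G1=(0+0>=2)=0 G2=G4&G2=1&0=0 G3=G2&G0=0&1=0 G4=NOT G4=NOT 1=0 -> 10000
Step 4: G0=G4|G0=0|1=1 G1=(0+0>=2)=0 G2=G4&G2=0&0=0 G3=G2&G0=0&1=0 G4=NOT G4=NOT 0=1 -> 10001
Step 5: G0=G4|G0=1|1=1 G1=(0+0>=2)=0 G2=G4&G2=1&0=0 G3=G2&G0=0&1=0 G4=NOT G4=NOT 1=0 -> 10000
Step 6: G0=G4|G0=0|1=1 G1=(0+0>=2)=0 G2=G4&G2=0&0=0 G3=G2&G0=0&1=0 G4=NOT G4=NOT 0=1 -> 10001
Step 7: G0=G4|G0=1|1=1 G1=(0+0>=2)=0 G2=G4&G2=1&0=0 G3=G2&G0=0&1=0 G4=NOT G4=NOT 1=0 -> 10000

10000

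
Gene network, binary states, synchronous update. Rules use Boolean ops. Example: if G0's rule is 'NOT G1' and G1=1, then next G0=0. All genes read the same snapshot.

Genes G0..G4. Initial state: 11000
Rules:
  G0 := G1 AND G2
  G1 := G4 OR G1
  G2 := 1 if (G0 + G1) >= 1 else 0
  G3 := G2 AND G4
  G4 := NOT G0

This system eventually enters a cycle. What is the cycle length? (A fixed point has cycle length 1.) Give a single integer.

Answer: 1

Derivation:
Step 0: 11000
Step 1: G0=G1&G2=1&0=0 G1=G4|G1=0|1=1 G2=(1+1>=1)=1 G3=G2&G4=0&0=0 G4=NOT G0=NOT 1=0 -> 01100
Step 2: G0=G1&G2=1&1=1 G1=G4|G1=0|1=1 G2=(0+1>=1)=1 G3=G2&G4=1&0=0 G4=NOT G0=NOT 0=1 -> 11101
Step 3: G0=G1&G2=1&1=1 G1=G4|G1=1|1=1 G2=(1+1>=1)=1 G3=G2&G4=1&1=1 G4=NOT G0=NOT 1=0 -> 11110
Step 4: G0=G1&G2=1&1=1 G1=G4|G1=0|1=1 G2=(1+1>=1)=1 G3=G2&G4=1&0=0 G4=NOT G0=NOT 1=0 -> 11100
Step 5: G0=G1&G2=1&1=1 G1=G4|G1=0|1=1 G2=(1+1>=1)=1 G3=G2&G4=1&0=0 G4=NOT G0=NOT 1=0 -> 11100
State from step 5 equals state from step 4 -> cycle length 1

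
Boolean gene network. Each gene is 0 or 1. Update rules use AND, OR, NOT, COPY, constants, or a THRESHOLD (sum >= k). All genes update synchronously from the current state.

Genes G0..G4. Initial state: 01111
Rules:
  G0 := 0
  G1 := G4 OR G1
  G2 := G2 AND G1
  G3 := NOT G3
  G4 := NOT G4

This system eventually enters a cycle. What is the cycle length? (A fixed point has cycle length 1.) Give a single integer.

Step 0: 01111
Step 1: G0=0(const) G1=G4|G1=1|1=1 G2=G2&G1=1&1=1 G3=NOT G3=NOT 1=0 G4=NOT G4=NOT 1=0 -> 01100
Step 2: G0=0(const) G1=G4|G1=0|1=1 G2=G2&G1=1&1=1 G3=NOT G3=NOT 0=1 G4=NOT G4=NOT 0=1 -> 01111
State from step 2 equals state from step 0 -> cycle length 2

Answer: 2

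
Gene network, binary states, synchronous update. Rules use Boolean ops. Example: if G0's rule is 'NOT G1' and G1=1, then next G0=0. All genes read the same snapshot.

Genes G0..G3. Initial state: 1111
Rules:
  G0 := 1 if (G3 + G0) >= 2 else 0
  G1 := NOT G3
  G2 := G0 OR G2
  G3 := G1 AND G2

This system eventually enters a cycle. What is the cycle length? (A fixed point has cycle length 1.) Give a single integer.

Step 0: 1111
Step 1: G0=(1+1>=2)=1 G1=NOT G3=NOT 1=0 G2=G0|G2=1|1=1 G3=G1&G2=1&1=1 -> 1011
Step 2: G0=(1+1>=2)=1 G1=NOT G3=NOT 1=0 G2=G0|G2=1|1=1 G3=G1&G2=0&1=0 -> 1010
Step 3: G0=(0+1>=2)=0 G1=NOT G3=NOT 0=1 G2=G0|G2=1|1=1 G3=G1&G2=0&1=0 -> 0110
Step 4: G0=(0+0>=2)=0 G1=NOT G3=NOT 0=1 G2=G0|G2=0|1=1 G3=G1&G2=1&1=1 -> 0111
Step 5: G0=(1+0>=2)=0 G1=NOT G3=NOT 1=0 G2=G0|G2=0|1=1 G3=G1&G2=1&1=1 -> 0011
Step 6: G0=(1+0>=2)=0 G1=NOT G3=NOT 1=0 G2=G0|G2=0|1=1 G3=G1&G2=0&1=0 -> 0010
Step 7: G0=(0+0>=2)=0 G1=NOT G3=NOT 0=1 G2=G0|G2=0|1=1 G3=G1&G2=0&1=0 -> 0110
State from step 7 equals state from step 3 -> cycle length 4

Answer: 4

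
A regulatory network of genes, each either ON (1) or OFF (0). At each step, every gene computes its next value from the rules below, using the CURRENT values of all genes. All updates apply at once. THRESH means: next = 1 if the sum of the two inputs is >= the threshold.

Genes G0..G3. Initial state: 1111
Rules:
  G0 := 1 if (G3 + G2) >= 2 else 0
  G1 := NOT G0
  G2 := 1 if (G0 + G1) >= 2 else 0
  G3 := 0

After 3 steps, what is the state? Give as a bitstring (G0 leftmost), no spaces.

Step 1: G0=(1+1>=2)=1 G1=NOT G0=NOT 1=0 G2=(1+1>=2)=1 G3=0(const) -> 1010
Step 2: G0=(0+1>=2)=0 G1=NOT G0=NOT 1=0 G2=(1+0>=2)=0 G3=0(const) -> 0000
Step 3: G0=(0+0>=2)=0 G1=NOT G0=NOT 0=1 G2=(0+0>=2)=0 G3=0(const) -> 0100

0100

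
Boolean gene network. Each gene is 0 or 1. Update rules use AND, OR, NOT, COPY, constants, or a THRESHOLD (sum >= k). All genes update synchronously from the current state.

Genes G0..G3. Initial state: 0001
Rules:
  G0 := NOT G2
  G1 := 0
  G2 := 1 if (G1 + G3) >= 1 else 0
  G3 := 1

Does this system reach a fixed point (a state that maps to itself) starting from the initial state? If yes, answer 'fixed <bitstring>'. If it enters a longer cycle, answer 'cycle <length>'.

Step 0: 0001
Step 1: G0=NOT G2=NOT 0=1 G1=0(const) G2=(0+1>=1)=1 G3=1(const) -> 1011
Step 2: G0=NOT G2=NOT 1=0 G1=0(const) G2=(0+1>=1)=1 G3=1(const) -> 0011
Step 3: G0=NOT G2=NOT 1=0 G1=0(const) G2=(0+1>=1)=1 G3=1(const) -> 0011
Fixed point reached at step 2: 0011

Answer: fixed 0011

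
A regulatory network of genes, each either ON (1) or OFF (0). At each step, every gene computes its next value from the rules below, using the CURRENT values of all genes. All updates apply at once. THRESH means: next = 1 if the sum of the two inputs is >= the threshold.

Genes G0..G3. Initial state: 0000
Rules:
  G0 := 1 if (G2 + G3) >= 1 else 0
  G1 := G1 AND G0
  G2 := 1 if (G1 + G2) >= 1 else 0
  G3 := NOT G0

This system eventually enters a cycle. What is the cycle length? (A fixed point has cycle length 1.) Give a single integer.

Step 0: 0000
Step 1: G0=(0+0>=1)=0 G1=G1&G0=0&0=0 G2=(0+0>=1)=0 G3=NOT G0=NOT 0=1 -> 0001
Step 2: G0=(0+1>=1)=1 G1=G1&G0=0&0=0 G2=(0+0>=1)=0 G3=NOT G0=NOT 0=1 -> 1001
Step 3: G0=(0+1>=1)=1 G1=G1&G0=0&1=0 G2=(0+0>=1)=0 G3=NOT G0=NOT 1=0 -> 1000
Step 4: G0=(0+0>=1)=0 G1=G1&G0=0&1=0 G2=(0+0>=1)=0 G3=NOT G0=NOT 1=0 -> 0000
State from step 4 equals state from step 0 -> cycle length 4

Answer: 4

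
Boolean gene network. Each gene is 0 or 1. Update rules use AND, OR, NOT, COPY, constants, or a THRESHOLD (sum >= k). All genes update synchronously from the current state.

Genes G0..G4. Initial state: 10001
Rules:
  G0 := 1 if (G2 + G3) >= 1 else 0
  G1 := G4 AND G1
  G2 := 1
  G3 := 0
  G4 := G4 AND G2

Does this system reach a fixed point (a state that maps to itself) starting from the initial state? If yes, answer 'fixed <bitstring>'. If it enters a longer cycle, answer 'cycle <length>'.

Step 0: 10001
Step 1: G0=(0+0>=1)=0 G1=G4&G1=1&0=0 G2=1(const) G3=0(const) G4=G4&G2=1&0=0 -> 00100
Step 2: G0=(1+0>=1)=1 G1=G4&G1=0&0=0 G2=1(const) G3=0(const) G4=G4&G2=0&1=0 -> 10100
Step 3: G0=(1+0>=1)=1 G1=G4&G1=0&0=0 G2=1(const) G3=0(const) G4=G4&G2=0&1=0 -> 10100
Fixed point reached at step 2: 10100

Answer: fixed 10100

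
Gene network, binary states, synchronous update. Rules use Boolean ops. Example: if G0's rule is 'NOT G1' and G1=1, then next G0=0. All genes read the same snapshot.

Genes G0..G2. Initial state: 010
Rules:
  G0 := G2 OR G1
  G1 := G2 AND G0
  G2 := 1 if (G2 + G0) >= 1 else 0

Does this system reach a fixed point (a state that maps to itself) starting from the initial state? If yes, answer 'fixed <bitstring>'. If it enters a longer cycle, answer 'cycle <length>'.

Step 0: 010
Step 1: G0=G2|G1=0|1=1 G1=G2&G0=0&0=0 G2=(0+0>=1)=0 -> 100
Step 2: G0=G2|G1=0|0=0 G1=G2&G0=0&1=0 G2=(0+1>=1)=1 -> 001
Step 3: G0=G2|G1=1|0=1 G1=G2&G0=1&0=0 G2=(1+0>=1)=1 -> 101
Step 4: G0=G2|G1=1|0=1 G1=G2&G0=1&1=1 G2=(1+1>=1)=1 -> 111
Step 5: G0=G2|G1=1|1=1 G1=G2&G0=1&1=1 G2=(1+1>=1)=1 -> 111
Fixed point reached at step 4: 111

Answer: fixed 111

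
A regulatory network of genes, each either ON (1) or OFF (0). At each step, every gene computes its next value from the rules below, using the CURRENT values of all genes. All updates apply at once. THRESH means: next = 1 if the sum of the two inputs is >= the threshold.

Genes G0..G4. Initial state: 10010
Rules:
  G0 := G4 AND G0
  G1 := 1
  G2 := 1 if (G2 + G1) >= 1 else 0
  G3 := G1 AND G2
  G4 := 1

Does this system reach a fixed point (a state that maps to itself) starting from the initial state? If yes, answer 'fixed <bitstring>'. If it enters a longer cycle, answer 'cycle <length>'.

Answer: fixed 01111

Derivation:
Step 0: 10010
Step 1: G0=G4&G0=0&1=0 G1=1(const) G2=(0+0>=1)=0 G3=G1&G2=0&0=0 G4=1(const) -> 01001
Step 2: G0=G4&G0=1&0=0 G1=1(const) G2=(0+1>=1)=1 G3=G1&G2=1&0=0 G4=1(const) -> 01101
Step 3: G0=G4&G0=1&0=0 G1=1(const) G2=(1+1>=1)=1 G3=G1&G2=1&1=1 G4=1(const) -> 01111
Step 4: G0=G4&G0=1&0=0 G1=1(const) G2=(1+1>=1)=1 G3=G1&G2=1&1=1 G4=1(const) -> 01111
Fixed point reached at step 3: 01111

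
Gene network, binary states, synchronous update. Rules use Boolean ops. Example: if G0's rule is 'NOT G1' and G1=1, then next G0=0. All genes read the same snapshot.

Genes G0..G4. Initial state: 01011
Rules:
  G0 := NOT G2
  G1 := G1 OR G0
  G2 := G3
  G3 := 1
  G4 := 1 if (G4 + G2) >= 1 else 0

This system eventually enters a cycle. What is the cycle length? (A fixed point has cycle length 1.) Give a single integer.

Answer: 1

Derivation:
Step 0: 01011
Step 1: G0=NOT G2=NOT 0=1 G1=G1|G0=1|0=1 G2=G3=1 G3=1(const) G4=(1+0>=1)=1 -> 11111
Step 2: G0=NOT G2=NOT 1=0 G1=G1|G0=1|1=1 G2=G3=1 G3=1(const) G4=(1+1>=1)=1 -> 01111
Step 3: G0=NOT G2=NOT 1=0 G1=G1|G0=1|0=1 G2=G3=1 G3=1(const) G4=(1+1>=1)=1 -> 01111
State from step 3 equals state from step 2 -> cycle length 1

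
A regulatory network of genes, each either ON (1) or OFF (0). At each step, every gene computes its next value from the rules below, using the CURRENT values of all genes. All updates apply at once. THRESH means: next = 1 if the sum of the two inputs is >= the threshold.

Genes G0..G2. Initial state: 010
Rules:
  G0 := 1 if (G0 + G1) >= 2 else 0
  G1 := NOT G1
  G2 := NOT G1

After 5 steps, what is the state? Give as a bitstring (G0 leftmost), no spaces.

Step 1: G0=(0+1>=2)=0 G1=NOT G1=NOT 1=0 G2=NOT G1=NOT 1=0 -> 000
Step 2: G0=(0+0>=2)=0 G1=NOT G1=NOT 0=1 G2=NOT G1=NOT 0=1 -> 011
Step 3: G0=(0+1>=2)=0 G1=NOT G1=NOT 1=0 G2=NOT G1=NOT 1=0 -> 000
Step 4: G0=(0+0>=2)=0 G1=NOT G1=NOT 0=1 G2=NOT G1=NOT 0=1 -> 011
Step 5: G0=(0+1>=2)=0 G1=NOT G1=NOT 1=0 G2=NOT G1=NOT 1=0 -> 000

000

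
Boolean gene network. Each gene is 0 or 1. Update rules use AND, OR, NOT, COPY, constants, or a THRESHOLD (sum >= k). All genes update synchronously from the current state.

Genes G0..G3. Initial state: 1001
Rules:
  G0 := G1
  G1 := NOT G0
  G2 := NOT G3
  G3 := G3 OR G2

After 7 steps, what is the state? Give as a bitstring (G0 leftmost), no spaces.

Step 1: G0=G1=0 G1=NOT G0=NOT 1=0 G2=NOT G3=NOT 1=0 G3=G3|G2=1|0=1 -> 0001
Step 2: G0=G1=0 G1=NOT G0=NOT 0=1 G2=NOT G3=NOT 1=0 G3=G3|G2=1|0=1 -> 0101
Step 3: G0=G1=1 G1=NOT G0=NOT 0=1 G2=NOT G3=NOT 1=0 G3=G3|G2=1|0=1 -> 1101
Step 4: G0=G1=1 G1=NOT G0=NOT 1=0 G2=NOT G3=NOT 1=0 G3=G3|G2=1|0=1 -> 1001
Step 5: G0=G1=0 G1=NOT G0=NOT 1=0 G2=NOT G3=NOT 1=0 G3=G3|G2=1|0=1 -> 0001
Step 6: G0=G1=0 G1=NOT G0=NOT 0=1 G2=NOT G3=NOT 1=0 G3=G3|G2=1|0=1 -> 0101
Step 7: G0=G1=1 G1=NOT G0=NOT 0=1 G2=NOT G3=NOT 1=0 G3=G3|G2=1|0=1 -> 1101

1101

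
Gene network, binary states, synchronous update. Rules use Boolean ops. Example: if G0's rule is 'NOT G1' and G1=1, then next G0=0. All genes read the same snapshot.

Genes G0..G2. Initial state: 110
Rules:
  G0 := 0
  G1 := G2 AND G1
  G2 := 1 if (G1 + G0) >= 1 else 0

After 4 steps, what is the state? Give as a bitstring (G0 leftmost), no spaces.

Step 1: G0=0(const) G1=G2&G1=0&1=0 G2=(1+1>=1)=1 -> 001
Step 2: G0=0(const) G1=G2&G1=1&0=0 G2=(0+0>=1)=0 -> 000
Step 3: G0=0(const) G1=G2&G1=0&0=0 G2=(0+0>=1)=0 -> 000
Step 4: G0=0(const) G1=G2&G1=0&0=0 G2=(0+0>=1)=0 -> 000

000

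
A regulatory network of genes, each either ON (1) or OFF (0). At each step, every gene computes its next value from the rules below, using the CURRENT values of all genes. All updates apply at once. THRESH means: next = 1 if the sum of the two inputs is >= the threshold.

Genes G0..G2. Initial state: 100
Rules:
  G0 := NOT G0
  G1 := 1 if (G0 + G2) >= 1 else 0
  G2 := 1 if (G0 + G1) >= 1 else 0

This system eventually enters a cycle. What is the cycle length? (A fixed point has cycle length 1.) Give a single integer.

Answer: 2

Derivation:
Step 0: 100
Step 1: G0=NOT G0=NOT 1=0 G1=(1+0>=1)=1 G2=(1+0>=1)=1 -> 011
Step 2: G0=NOT G0=NOT 0=1 G1=(0+1>=1)=1 G2=(0+1>=1)=1 -> 111
Step 3: G0=NOT G0=NOT 1=0 G1=(1+1>=1)=1 G2=(1+1>=1)=1 -> 011
State from step 3 equals state from step 1 -> cycle length 2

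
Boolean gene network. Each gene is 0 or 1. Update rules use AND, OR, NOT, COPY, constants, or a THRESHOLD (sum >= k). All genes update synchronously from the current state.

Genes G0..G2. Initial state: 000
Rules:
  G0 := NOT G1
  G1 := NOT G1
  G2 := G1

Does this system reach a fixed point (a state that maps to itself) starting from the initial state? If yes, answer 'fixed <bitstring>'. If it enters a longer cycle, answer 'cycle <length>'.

Step 0: 000
Step 1: G0=NOT G1=NOT 0=1 G1=NOT G1=NOT 0=1 G2=G1=0 -> 110
Step 2: G0=NOT G1=NOT 1=0 G1=NOT G1=NOT 1=0 G2=G1=1 -> 001
Step 3: G0=NOT G1=NOT 0=1 G1=NOT G1=NOT 0=1 G2=G1=0 -> 110
Cycle of length 2 starting at step 1 -> no fixed point

Answer: cycle 2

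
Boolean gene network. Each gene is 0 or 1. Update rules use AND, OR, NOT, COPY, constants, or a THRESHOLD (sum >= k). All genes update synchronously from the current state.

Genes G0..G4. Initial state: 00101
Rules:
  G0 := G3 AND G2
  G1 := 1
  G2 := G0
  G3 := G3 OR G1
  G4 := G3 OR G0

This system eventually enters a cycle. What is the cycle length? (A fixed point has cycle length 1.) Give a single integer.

Answer: 1

Derivation:
Step 0: 00101
Step 1: G0=G3&G2=0&1=0 G1=1(const) G2=G0=0 G3=G3|G1=0|0=0 G4=G3|G0=0|0=0 -> 01000
Step 2: G0=G3&G2=0&0=0 G1=1(const) G2=G0=0 G3=G3|G1=0|1=1 G4=G3|G0=0|0=0 -> 01010
Step 3: G0=G3&G2=1&0=0 G1=1(const) G2=G0=0 G3=G3|G1=1|1=1 G4=G3|G0=1|0=1 -> 01011
Step 4: G0=G3&G2=1&0=0 G1=1(const) G2=G0=0 G3=G3|G1=1|1=1 G4=G3|G0=1|0=1 -> 01011
State from step 4 equals state from step 3 -> cycle length 1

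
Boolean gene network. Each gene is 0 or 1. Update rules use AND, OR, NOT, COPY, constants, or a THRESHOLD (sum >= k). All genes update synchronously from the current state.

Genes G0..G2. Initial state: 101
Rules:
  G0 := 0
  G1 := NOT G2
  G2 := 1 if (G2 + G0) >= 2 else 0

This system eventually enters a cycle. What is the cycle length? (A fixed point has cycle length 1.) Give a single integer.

Step 0: 101
Step 1: G0=0(const) G1=NOT G2=NOT 1=0 G2=(1+1>=2)=1 -> 001
Step 2: G0=0(const) G1=NOT G2=NOT 1=0 G2=(1+0>=2)=0 -> 000
Step 3: G0=0(const) G1=NOT G2=NOT 0=1 G2=(0+0>=2)=0 -> 010
Step 4: G0=0(const) G1=NOT G2=NOT 0=1 G2=(0+0>=2)=0 -> 010
State from step 4 equals state from step 3 -> cycle length 1

Answer: 1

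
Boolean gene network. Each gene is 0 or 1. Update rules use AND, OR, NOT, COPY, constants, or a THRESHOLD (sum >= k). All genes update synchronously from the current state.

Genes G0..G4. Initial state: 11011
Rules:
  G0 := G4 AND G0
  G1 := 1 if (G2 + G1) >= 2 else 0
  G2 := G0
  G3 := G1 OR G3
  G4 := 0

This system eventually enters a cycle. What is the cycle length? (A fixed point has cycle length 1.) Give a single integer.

Step 0: 11011
Step 1: G0=G4&G0=1&1=1 G1=(0+1>=2)=0 G2=G0=1 G3=G1|G3=1|1=1 G4=0(const) -> 10110
Step 2: G0=G4&G0=0&1=0 G1=(1+0>=2)=0 G2=G0=1 G3=G1|G3=0|1=1 G4=0(const) -> 00110
Step 3: G0=G4&G0=0&0=0 G1=(1+0>=2)=0 G2=G0=0 G3=G1|G3=0|1=1 G4=0(const) -> 00010
Step 4: G0=G4&G0=0&0=0 G1=(0+0>=2)=0 G2=G0=0 G3=G1|G3=0|1=1 G4=0(const) -> 00010
State from step 4 equals state from step 3 -> cycle length 1

Answer: 1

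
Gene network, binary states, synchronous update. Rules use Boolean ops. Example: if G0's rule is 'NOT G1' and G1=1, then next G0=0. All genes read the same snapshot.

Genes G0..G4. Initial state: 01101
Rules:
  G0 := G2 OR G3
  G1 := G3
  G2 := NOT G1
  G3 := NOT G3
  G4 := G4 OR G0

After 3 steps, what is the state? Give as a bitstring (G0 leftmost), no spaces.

Step 1: G0=G2|G3=1|0=1 G1=G3=0 G2=NOT G1=NOT 1=0 G3=NOT G3=NOT 0=1 G4=G4|G0=1|0=1 -> 10011
Step 2: G0=G2|G3=0|1=1 G1=G3=1 G2=NOT G1=NOT 0=1 G3=NOT G3=NOT 1=0 G4=G4|G0=1|1=1 -> 11101
Step 3: G0=G2|G3=1|0=1 G1=G3=0 G2=NOT G1=NOT 1=0 G3=NOT G3=NOT 0=1 G4=G4|G0=1|1=1 -> 10011

10011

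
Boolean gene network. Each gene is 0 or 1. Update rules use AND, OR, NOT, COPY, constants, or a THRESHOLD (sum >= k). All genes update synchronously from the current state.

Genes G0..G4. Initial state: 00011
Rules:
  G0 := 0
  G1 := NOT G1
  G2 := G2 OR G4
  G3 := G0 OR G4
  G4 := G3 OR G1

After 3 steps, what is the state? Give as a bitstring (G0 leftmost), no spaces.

Step 1: G0=0(const) G1=NOT G1=NOT 0=1 G2=G2|G4=0|1=1 G3=G0|G4=0|1=1 G4=G3|G1=1|0=1 -> 01111
Step 2: G0=0(const) G1=NOT G1=NOT 1=0 G2=G2|G4=1|1=1 G3=G0|G4=0|1=1 G4=G3|G1=1|1=1 -> 00111
Step 3: G0=0(const) G1=NOT G1=NOT 0=1 G2=G2|G4=1|1=1 G3=G0|G4=0|1=1 G4=G3|G1=1|0=1 -> 01111

01111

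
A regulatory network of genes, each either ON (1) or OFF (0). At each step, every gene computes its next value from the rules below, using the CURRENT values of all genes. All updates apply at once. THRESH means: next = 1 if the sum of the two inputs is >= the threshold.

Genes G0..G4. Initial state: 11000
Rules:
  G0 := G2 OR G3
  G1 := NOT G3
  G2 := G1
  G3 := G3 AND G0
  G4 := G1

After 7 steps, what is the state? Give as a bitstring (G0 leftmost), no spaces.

Step 1: G0=G2|G3=0|0=0 G1=NOT G3=NOT 0=1 G2=G1=1 G3=G3&G0=0&1=0 G4=G1=1 -> 01101
Step 2: G0=G2|G3=1|0=1 G1=NOT G3=NOT 0=1 G2=G1=1 G3=G3&G0=0&0=0 G4=G1=1 -> 11101
Step 3: G0=G2|G3=1|0=1 G1=NOT G3=NOT 0=1 G2=G1=1 G3=G3&G0=0&1=0 G4=G1=1 -> 11101
Step 4: G0=G2|G3=1|0=1 G1=NOT G3=NOT 0=1 G2=G1=1 G3=G3&G0=0&1=0 G4=G1=1 -> 11101
Step 5: G0=G2|G3=1|0=1 G1=NOT G3=NOT 0=1 G2=G1=1 G3=G3&G0=0&1=0 G4=G1=1 -> 11101
Step 6: G0=G2|G3=1|0=1 G1=NOT G3=NOT 0=1 G2=G1=1 G3=G3&G0=0&1=0 G4=G1=1 -> 11101
Step 7: G0=G2|G3=1|0=1 G1=NOT G3=NOT 0=1 G2=G1=1 G3=G3&G0=0&1=0 G4=G1=1 -> 11101

11101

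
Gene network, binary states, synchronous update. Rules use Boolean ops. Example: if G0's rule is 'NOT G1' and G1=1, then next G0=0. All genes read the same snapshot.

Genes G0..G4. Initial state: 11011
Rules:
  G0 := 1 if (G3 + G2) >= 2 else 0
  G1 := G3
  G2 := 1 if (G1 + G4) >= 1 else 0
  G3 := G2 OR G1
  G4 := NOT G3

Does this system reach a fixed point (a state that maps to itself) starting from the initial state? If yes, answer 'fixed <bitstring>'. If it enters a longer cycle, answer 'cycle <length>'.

Step 0: 11011
Step 1: G0=(1+0>=2)=0 G1=G3=1 G2=(1+1>=1)=1 G3=G2|G1=0|1=1 G4=NOT G3=NOT 1=0 -> 01110
Step 2: G0=(1+1>=2)=1 G1=G3=1 G2=(1+0>=1)=1 G3=G2|G1=1|1=1 G4=NOT G3=NOT 1=0 -> 11110
Step 3: G0=(1+1>=2)=1 G1=G3=1 G2=(1+0>=1)=1 G3=G2|G1=1|1=1 G4=NOT G3=NOT 1=0 -> 11110
Fixed point reached at step 2: 11110

Answer: fixed 11110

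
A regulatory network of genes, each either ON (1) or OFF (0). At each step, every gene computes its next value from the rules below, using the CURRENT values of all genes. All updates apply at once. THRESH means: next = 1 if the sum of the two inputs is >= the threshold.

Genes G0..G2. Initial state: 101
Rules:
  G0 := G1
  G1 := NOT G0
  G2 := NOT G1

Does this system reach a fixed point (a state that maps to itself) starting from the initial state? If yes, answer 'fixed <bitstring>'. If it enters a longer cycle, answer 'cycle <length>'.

Answer: cycle 4

Derivation:
Step 0: 101
Step 1: G0=G1=0 G1=NOT G0=NOT 1=0 G2=NOT G1=NOT 0=1 -> 001
Step 2: G0=G1=0 G1=NOT G0=NOT 0=1 G2=NOT G1=NOT 0=1 -> 011
Step 3: G0=G1=1 G1=NOT G0=NOT 0=1 G2=NOT G1=NOT 1=0 -> 110
Step 4: G0=G1=1 G1=NOT G0=NOT 1=0 G2=NOT G1=NOT 1=0 -> 100
Step 5: G0=G1=0 G1=NOT G0=NOT 1=0 G2=NOT G1=NOT 0=1 -> 001
Cycle of length 4 starting at step 1 -> no fixed point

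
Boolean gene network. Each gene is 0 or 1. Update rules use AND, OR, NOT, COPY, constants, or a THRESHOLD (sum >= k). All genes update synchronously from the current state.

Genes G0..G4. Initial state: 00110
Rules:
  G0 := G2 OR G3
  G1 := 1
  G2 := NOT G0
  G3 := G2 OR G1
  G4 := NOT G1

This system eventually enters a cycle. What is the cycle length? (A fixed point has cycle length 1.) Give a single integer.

Step 0: 00110
Step 1: G0=G2|G3=1|1=1 G1=1(const) G2=NOT G0=NOT 0=1 G3=G2|G1=1|0=1 G4=NOT G1=NOT 0=1 -> 11111
Step 2: G0=G2|G3=1|1=1 G1=1(const) G2=NOT G0=NOT 1=0 G3=G2|G1=1|1=1 G4=NOT G1=NOT 1=0 -> 11010
Step 3: G0=G2|G3=0|1=1 G1=1(const) G2=NOT G0=NOT 1=0 G3=G2|G1=0|1=1 G4=NOT G1=NOT 1=0 -> 11010
State from step 3 equals state from step 2 -> cycle length 1

Answer: 1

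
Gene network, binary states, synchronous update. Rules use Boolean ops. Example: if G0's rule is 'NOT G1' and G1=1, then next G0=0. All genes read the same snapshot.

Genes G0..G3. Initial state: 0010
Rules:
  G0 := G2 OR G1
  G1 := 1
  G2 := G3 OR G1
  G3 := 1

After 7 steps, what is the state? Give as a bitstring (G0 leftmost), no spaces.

Step 1: G0=G2|G1=1|0=1 G1=1(const) G2=G3|G1=0|0=0 G3=1(const) -> 1101
Step 2: G0=G2|G1=0|1=1 G1=1(const) G2=G3|G1=1|1=1 G3=1(const) -> 1111
Step 3: G0=G2|G1=1|1=1 G1=1(const) G2=G3|G1=1|1=1 G3=1(const) -> 1111
Step 4: G0=G2|G1=1|1=1 G1=1(const) G2=G3|G1=1|1=1 G3=1(const) -> 1111
Step 5: G0=G2|G1=1|1=1 G1=1(const) G2=G3|G1=1|1=1 G3=1(const) -> 1111
Step 6: G0=G2|G1=1|1=1 G1=1(const) G2=G3|G1=1|1=1 G3=1(const) -> 1111
Step 7: G0=G2|G1=1|1=1 G1=1(const) G2=G3|G1=1|1=1 G3=1(const) -> 1111

1111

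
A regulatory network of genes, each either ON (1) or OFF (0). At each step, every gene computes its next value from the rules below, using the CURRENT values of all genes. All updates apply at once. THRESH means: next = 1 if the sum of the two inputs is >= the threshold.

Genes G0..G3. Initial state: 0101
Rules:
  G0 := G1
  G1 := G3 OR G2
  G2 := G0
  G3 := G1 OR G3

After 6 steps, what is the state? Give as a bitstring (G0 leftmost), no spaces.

Step 1: G0=G1=1 G1=G3|G2=1|0=1 G2=G0=0 G3=G1|G3=1|1=1 -> 1101
Step 2: G0=G1=1 G1=G3|G2=1|0=1 G2=G0=1 G3=G1|G3=1|1=1 -> 1111
Step 3: G0=G1=1 G1=G3|G2=1|1=1 G2=G0=1 G3=G1|G3=1|1=1 -> 1111
Step 4: G0=G1=1 G1=G3|G2=1|1=1 G2=G0=1 G3=G1|G3=1|1=1 -> 1111
Step 5: G0=G1=1 G1=G3|G2=1|1=1 G2=G0=1 G3=G1|G3=1|1=1 -> 1111
Step 6: G0=G1=1 G1=G3|G2=1|1=1 G2=G0=1 G3=G1|G3=1|1=1 -> 1111

1111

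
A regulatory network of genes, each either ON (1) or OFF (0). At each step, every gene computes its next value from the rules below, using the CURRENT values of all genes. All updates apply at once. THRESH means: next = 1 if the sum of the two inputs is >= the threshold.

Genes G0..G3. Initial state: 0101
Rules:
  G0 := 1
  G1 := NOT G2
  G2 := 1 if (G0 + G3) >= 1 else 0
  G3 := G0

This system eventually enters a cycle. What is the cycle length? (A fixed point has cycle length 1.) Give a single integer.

Step 0: 0101
Step 1: G0=1(const) G1=NOT G2=NOT 0=1 G2=(0+1>=1)=1 G3=G0=0 -> 1110
Step 2: G0=1(const) G1=NOT G2=NOT 1=0 G2=(1+0>=1)=1 G3=G0=1 -> 1011
Step 3: G0=1(const) G1=NOT G2=NOT 1=0 G2=(1+1>=1)=1 G3=G0=1 -> 1011
State from step 3 equals state from step 2 -> cycle length 1

Answer: 1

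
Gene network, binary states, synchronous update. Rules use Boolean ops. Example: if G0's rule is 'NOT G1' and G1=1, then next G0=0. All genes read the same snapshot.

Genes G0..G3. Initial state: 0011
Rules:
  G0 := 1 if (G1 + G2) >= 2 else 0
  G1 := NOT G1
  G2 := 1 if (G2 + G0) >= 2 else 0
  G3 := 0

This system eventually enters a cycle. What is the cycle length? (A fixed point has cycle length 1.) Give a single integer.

Answer: 2

Derivation:
Step 0: 0011
Step 1: G0=(0+1>=2)=0 G1=NOT G1=NOT 0=1 G2=(1+0>=2)=0 G3=0(const) -> 0100
Step 2: G0=(1+0>=2)=0 G1=NOT G1=NOT 1=0 G2=(0+0>=2)=0 G3=0(const) -> 0000
Step 3: G0=(0+0>=2)=0 G1=NOT G1=NOT 0=1 G2=(0+0>=2)=0 G3=0(const) -> 0100
State from step 3 equals state from step 1 -> cycle length 2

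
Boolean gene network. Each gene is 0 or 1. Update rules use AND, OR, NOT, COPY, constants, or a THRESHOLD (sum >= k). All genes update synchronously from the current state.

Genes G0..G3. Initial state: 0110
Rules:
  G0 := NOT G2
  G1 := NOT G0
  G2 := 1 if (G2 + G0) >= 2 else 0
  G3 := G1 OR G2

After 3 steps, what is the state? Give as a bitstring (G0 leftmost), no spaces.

Step 1: G0=NOT G2=NOT 1=0 G1=NOT G0=NOT 0=1 G2=(1+0>=2)=0 G3=G1|G2=1|1=1 -> 0101
Step 2: G0=NOT G2=NOT 0=1 G1=NOT G0=NOT 0=1 G2=(0+0>=2)=0 G3=G1|G2=1|0=1 -> 1101
Step 3: G0=NOT G2=NOT 0=1 G1=NOT G0=NOT 1=0 G2=(0+1>=2)=0 G3=G1|G2=1|0=1 -> 1001

1001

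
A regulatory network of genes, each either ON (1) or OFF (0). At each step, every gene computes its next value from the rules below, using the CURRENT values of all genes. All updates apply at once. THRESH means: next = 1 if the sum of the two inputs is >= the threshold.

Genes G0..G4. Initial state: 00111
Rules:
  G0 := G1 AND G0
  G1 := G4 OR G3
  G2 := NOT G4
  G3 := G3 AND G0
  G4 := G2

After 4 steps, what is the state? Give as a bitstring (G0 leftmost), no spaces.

Step 1: G0=G1&G0=0&0=0 G1=G4|G3=1|1=1 G2=NOT G4=NOT 1=0 G3=G3&G0=1&0=0 G4=G2=1 -> 01001
Step 2: G0=G1&G0=1&0=0 G1=G4|G3=1|0=1 G2=NOT G4=NOT 1=0 G3=G3&G0=0&0=0 G4=G2=0 -> 01000
Step 3: G0=G1&G0=1&0=0 G1=G4|G3=0|0=0 G2=NOT G4=NOT 0=1 G3=G3&G0=0&0=0 G4=G2=0 -> 00100
Step 4: G0=G1&G0=0&0=0 G1=G4|G3=0|0=0 G2=NOT G4=NOT 0=1 G3=G3&G0=0&0=0 G4=G2=1 -> 00101

00101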